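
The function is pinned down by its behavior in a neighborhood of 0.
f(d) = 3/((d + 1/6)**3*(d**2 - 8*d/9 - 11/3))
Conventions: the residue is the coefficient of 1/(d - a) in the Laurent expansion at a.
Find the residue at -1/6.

The residue is -18837360/53582633.

At the order-3 pole -1/6 set g(d) = (d - (-1/6))^3*f(d) = 3/(d**2 - 8*d/9 - 11/3).
Order-3 pole: residue = g''(a)/2; g''(-1/6) = -37674720/53582633, so the residue is -18837360/53582633.


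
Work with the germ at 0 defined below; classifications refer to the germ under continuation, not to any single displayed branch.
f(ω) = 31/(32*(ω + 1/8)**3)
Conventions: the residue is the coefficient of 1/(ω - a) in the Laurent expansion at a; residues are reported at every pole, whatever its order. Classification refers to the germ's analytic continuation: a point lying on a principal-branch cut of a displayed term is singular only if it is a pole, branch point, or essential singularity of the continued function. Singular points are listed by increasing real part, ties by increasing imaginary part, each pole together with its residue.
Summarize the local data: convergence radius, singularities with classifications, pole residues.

Denominator factor (ω + 1/8)^3: pole of order 3 at -1/8, modulus 1/8.
The radius of convergence is the smallest modulus among the singular points: 1/8.
At the order-3 pole -1/8 set g(ω) = (ω - (-1/8))^3*f(ω) = 31/32.
Order-3 pole: residue = g''(a)/2; g''(-1/8) = 0, so the residue is 0.

Radius of convergence at 0: 1/8.
At -1/8: a pole of order 3; residue 0.


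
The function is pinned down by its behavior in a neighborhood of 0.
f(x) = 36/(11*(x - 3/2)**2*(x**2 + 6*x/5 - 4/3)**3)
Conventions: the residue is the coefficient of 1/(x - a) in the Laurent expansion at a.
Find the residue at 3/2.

The residue is -5878656000/7765029371.

At the order-2 pole 3/2 set g(x) = (x - (3/2))^2*f(x) = 36/(11*(x**2 + 6*x/5 - 4/3)**3).
Order-2 pole: residue = g'(a); g'(3/2) = -5878656000/7765029371, so the residue is -5878656000/7765029371.


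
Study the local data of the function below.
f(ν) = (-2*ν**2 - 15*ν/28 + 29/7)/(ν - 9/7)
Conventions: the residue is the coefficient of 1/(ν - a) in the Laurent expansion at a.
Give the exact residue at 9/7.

The residue is 29/196.

At the order-1 pole 9/7 set g(ν) = (ν - (9/7))*f(ν) = -2*ν**2 - 15*ν/28 + 29/7.
Simple pole: residue = g(a) at a = 9/7, which is 29/196.


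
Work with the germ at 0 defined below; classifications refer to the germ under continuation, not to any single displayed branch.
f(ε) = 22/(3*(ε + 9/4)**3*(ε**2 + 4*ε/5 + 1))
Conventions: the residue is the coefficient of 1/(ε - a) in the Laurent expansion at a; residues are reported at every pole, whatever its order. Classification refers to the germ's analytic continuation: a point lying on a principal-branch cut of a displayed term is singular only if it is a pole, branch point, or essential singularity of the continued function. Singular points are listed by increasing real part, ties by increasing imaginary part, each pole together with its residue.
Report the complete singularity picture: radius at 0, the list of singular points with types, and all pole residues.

Radius of convergence at 0: 1.
At -9/4: a pole of order 3; residue 3217920/3604711.
At (-2/5) - ((1/5)*sqrt(21))*i: a pole of order 1; residue (-1608960/3604711) + ((4274240/227096793)*sqrt(21))*i.
At (-2/5) + ((1/5)*sqrt(21))*i: a pole of order 1; residue (-1608960/3604711) - ((4274240/227096793)*sqrt(21))*i.

Denominator factor (ε**2 + 4*ε/5 + 1): discriminant -84/25, complex-conjugate roots (-2/5) + ((1/5)*sqrt(21))*i and (-2/5) - ((1/5)*sqrt(21))*i; poles of order 1, moduli 1 and 1.
Denominator factor (ε + 9/4)^3: pole of order 3 at -9/4, modulus 9/4.
The radius of convergence is the smallest modulus among the singular points: 1.
At the order-3 pole -9/4 set g(ε) = (ε - (-9/4))^3*f(ε) = 22/(3*(ε**2 + 4*ε/5 + 1)).
Order-3 pole: residue = g''(a)/2; g''(-9/4) = 6435840/3604711, so the residue is 3217920/3604711.
The factor ε**2 + 4*ε/5 + 1 splits as (ε - a)(ε - a') with a = (-2/5) - ((1/5)*sqrt(21))*i, a' = (-2/5) + ((1/5)*sqrt(21))*i. At the order-1 pole a set g(ε) = (ε - a)*f(ε) = [22/(3*(ε + 9/4)**3)] / (ε - a').
Simple pole: residue = g(a) at a = (-2/5) - ((1/5)*sqrt(21))*i, which is (-1608960/3604711) + ((4274240/227096793)*sqrt(21))*i.
The factor ε**2 + 4*ε/5 + 1 splits as (ε - a)(ε - a') with a = (-2/5) + ((1/5)*sqrt(21))*i, a' = (-2/5) - ((1/5)*sqrt(21))*i. At the order-1 pole a set g(ε) = (ε - a)*f(ε) = [22/(3*(ε + 9/4)**3)] / (ε - a').
Simple pole: residue = g(a) at a = (-2/5) + ((1/5)*sqrt(21))*i, which is (-1608960/3604711) - ((4274240/227096793)*sqrt(21))*i.
List the singular points by increasing real part (a conjugate pair: the negative imaginary part first).


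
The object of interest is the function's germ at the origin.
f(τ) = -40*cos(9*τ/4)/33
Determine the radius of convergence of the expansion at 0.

The factor cos(9*τ/4) is entire and contributes no finite singular point.
The polynomial part has no poles.
No finite singular points: the Taylor series at 0 converges everywhere.

The radius of convergence is infinite.


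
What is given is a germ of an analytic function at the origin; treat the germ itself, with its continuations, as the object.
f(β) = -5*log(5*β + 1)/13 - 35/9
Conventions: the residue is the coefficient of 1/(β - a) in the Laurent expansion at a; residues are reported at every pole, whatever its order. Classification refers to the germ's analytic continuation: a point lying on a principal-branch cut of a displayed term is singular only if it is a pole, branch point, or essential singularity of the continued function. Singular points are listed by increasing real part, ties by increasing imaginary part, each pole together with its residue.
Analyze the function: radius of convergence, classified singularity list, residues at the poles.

Branch term (-5/13)*log(1 - β/(-1/5)): its argument vanishes at β = -1/5, a logarithmic branch point, modulus 1/5.
The radius of convergence is the smallest modulus among the singular points: 1/5.

Radius of convergence at 0: 1/5.
At -1/5: a logarithmic branch point.


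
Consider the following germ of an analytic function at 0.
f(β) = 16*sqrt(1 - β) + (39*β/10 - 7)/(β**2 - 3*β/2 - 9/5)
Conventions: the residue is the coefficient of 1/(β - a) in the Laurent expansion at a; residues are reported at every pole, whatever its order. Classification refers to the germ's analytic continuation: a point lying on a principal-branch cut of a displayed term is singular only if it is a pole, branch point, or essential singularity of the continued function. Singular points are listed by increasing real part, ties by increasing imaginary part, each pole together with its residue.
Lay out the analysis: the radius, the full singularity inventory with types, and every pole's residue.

Denominator factor (β**2 - 3*β/2 - 9/5): discriminant 189/20, real irrational roots 3/4 + (3/20)*sqrt(105) and 3/4 - (3/20)*sqrt(105); poles of order 1, moduli 3/4 + (3/20)*sqrt(105) and -3/4 + (3/20)*sqrt(105).
Branch term (16)*sqrt(1 - β/(1)): its argument vanishes at β = 1, a square-root branch point, modulus 1.
The radius of convergence is the smallest modulus among the singular points: -3/4 + (3/20)*sqrt(105).
The branch term is analytic at 3/4 - (3/20)*sqrt(105) and contributes nothing to the residue; only the rational part matters.
The factor β**2 - 3*β/2 - 9/5 splits as (β - a)(β - a') with a = 3/4 - (3/20)*sqrt(105), a' = 3/4 + (3/20)*sqrt(105). At the order-1 pole a set g(β) = (β - a)*(rational part) = [39*β/10 - 7] / (β - a').
Simple pole: residue = g(a) at a = 3/4 - (3/20)*sqrt(105), which is 39/20 + (163/1260)*sqrt(105).
The branch term is analytic at 3/4 + (3/20)*sqrt(105) and contributes nothing to the residue; only the rational part matters.
The factor β**2 - 3*β/2 - 9/5 splits as (β - a)(β - a') with a = 3/4 + (3/20)*sqrt(105), a' = 3/4 - (3/20)*sqrt(105). At the order-1 pole a set g(β) = (β - a)*(rational part) = [39*β/10 - 7] / (β - a').
Simple pole: residue = g(a) at a = 3/4 + (3/20)*sqrt(105), which is 39/20 - (163/1260)*sqrt(105).
List the singular points by increasing real part (a conjugate pair: the negative imaginary part first).

Radius of convergence at 0: -3/4 + (3/20)*sqrt(105).
At 3/4 - (3/20)*sqrt(105): a pole of order 1; residue 39/20 + (163/1260)*sqrt(105).
At 1: an algebraic (square-root) branch point.
At 3/4 + (3/20)*sqrt(105): a pole of order 1; residue 39/20 - (163/1260)*sqrt(105).


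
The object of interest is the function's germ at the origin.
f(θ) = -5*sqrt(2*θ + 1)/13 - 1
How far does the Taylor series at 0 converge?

The radius of convergence is 1/2.

Branch term (-5/13)*sqrt(1 - θ/(-1/2)): its argument vanishes at θ = -1/2, a square-root branch point, modulus 1/2.
The radius of convergence is the smallest modulus among the singular points: 1/2.


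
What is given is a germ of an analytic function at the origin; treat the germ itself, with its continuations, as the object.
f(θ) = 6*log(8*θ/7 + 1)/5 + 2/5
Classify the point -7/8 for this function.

The term (6/5)*log(1 - θ/(-7/8)) has argument 1 - -7/8/(-7/8) = 0 at -7/8: a logarithmic (infinitely-sheeted) branch point; the remaining terms are analytic or single-valued there.

The point is a logarithmic branch point.


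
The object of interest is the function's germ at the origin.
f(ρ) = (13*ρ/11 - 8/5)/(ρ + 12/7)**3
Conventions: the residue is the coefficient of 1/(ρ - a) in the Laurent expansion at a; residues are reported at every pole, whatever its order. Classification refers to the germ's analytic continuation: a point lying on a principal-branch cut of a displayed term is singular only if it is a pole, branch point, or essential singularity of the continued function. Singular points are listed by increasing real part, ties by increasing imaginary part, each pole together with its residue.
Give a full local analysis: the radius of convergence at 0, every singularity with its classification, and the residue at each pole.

Denominator factor (ρ + 12/7)^3: pole of order 3 at -12/7, modulus 12/7.
The radius of convergence is the smallest modulus among the singular points: 12/7.
At the order-3 pole -12/7 set g(ρ) = (ρ - (-12/7))^3*f(ρ) = 13*ρ/11 - 8/5.
Order-3 pole: residue = g''(a)/2; g''(-12/7) = 0, so the residue is 0.

Radius of convergence at 0: 12/7.
At -12/7: a pole of order 3; residue 0.


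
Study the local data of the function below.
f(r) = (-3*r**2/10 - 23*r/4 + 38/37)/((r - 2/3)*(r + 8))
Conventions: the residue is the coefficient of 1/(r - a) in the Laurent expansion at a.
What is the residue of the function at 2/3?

At the order-1 pole 2/3 set g(r) = (r - (2/3))*f(r) = (-3*r**2/10 - 23*r/4 + 38/37)/(r + 8).
Simple pole: residue = g(a) at a = 2/3, which is -251/740.

The residue is -251/740.


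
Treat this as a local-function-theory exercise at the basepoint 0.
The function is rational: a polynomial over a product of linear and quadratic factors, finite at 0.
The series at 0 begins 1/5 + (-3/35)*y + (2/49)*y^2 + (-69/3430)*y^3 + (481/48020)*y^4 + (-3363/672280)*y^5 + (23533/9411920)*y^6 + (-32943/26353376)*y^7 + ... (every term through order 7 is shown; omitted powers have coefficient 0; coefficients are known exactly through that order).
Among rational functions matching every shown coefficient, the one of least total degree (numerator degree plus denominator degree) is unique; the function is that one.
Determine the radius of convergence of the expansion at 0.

No rational of total degree below 3 reproduces all 8 coefficients; solving the [1/2] Pade equations on them gives f(y) = (3*y/5 + 14/5)/((y + 2)*(y + 7)), whose expansion matches every shown term.
Denominator factor (y + 7): pole of order 1 at -7, modulus 7.
Denominator factor (y + 2): pole of order 1 at -2, modulus 2.
The radius of convergence is the smallest modulus among the singular points: 2.

The radius of convergence is 2.


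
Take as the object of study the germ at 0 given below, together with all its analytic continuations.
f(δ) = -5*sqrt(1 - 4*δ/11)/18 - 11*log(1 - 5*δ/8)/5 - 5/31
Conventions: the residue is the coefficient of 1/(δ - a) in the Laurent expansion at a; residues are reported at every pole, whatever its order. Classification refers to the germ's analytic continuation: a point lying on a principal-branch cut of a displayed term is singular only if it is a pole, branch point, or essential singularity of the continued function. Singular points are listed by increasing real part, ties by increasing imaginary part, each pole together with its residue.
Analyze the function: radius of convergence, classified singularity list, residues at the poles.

Branch term (-5/18)*sqrt(1 - δ/(11/4)): its argument vanishes at δ = 11/4, a square-root branch point, modulus 11/4.
Branch term (-11/5)*log(1 - δ/(8/5)): its argument vanishes at δ = 8/5, a logarithmic branch point, modulus 8/5.
The radius of convergence is the smallest modulus among the singular points: 8/5.
List the singular points by increasing real part (a conjugate pair: the negative imaginary part first).

Radius of convergence at 0: 8/5.
At 8/5: a logarithmic branch point.
At 11/4: an algebraic (square-root) branch point.


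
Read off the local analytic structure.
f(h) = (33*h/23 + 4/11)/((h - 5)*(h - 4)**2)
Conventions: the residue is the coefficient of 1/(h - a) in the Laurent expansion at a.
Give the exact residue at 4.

The residue is -1907/253.

At the order-2 pole 4 set g(h) = (h - (4))^2*f(h) = (33*h/23 + 4/11)/(h - 5).
Order-2 pole: residue = g'(a); g'(4) = -1907/253, so the residue is -1907/253.


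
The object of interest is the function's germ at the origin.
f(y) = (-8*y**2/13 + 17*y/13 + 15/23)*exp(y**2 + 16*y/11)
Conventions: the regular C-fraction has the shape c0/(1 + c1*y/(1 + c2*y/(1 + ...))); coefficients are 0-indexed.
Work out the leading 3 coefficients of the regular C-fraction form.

The regular C-fraction coefficients are [15/23, -7421/2145, 36525376/15918045].

Taylor coefficients (expand at 0): a_0 = 15/23, a_1 = 7421/3289, a_2 = 95107/36179.
c0 = a_0 = 15/23. Peel one level at a time: if S = 1 + c*y/S' with S'(0) = 1, then c is the y-coefficient of S and S' = c*y/(S - 1).
S_1 = c0/f = 1 + (-7421/2145)*y + (36525376/4601025)*y^2 + ...; c1 = -7421/2145.
S_2 = c1*y/(S_1 - 1) = 1 + (36525376/15918045)*y + ...; c2 = 36525376/15918045.


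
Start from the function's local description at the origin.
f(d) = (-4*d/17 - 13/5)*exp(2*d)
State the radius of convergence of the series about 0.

The radius of convergence is infinite.

The factor exp(2*d) is entire and contributes no finite singular point.
The polynomial part has no poles.
No finite singular points: the Taylor series at 0 converges everywhere.


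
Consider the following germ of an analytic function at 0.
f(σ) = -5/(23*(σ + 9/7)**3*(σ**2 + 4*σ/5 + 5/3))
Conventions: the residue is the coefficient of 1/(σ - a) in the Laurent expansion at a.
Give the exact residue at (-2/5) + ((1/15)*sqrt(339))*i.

The factor σ**2 + 4*σ/5 + 5/3 splits as (σ - a)(σ - a') with a = (-2/5) + ((1/15)*sqrt(339))*i, a' = (-2/5) - ((1/15)*sqrt(339))*i. At the order-1 pole a set g(σ) = (σ - a)*f(σ) = [-5/(23*(σ + 9/7)**3)] / (σ - a').
Simple pole: residue = g(a) at a = (-2/5) + ((1/15)*sqrt(339))*i, which is (210147525/27459593648) - ((1026350325/775733520556)*sqrt(339))*i.

The residue is (210147525/27459593648) - ((1026350325/775733520556)*sqrt(339))*i.


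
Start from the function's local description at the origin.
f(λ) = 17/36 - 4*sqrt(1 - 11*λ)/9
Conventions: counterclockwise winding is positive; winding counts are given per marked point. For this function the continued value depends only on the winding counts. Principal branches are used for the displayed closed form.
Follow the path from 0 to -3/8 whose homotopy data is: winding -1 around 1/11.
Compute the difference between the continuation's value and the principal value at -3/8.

The rational part is single-valued and drops out of the difference; each branch term changes only by its own monodromy.
(-4/9)*sqrt(1 - λ/(1/11)): winding -1 is odd, the square root flips sign, contributing -2*(-4/9)*sqrt(1 - (-3/8)/(1/11)) = -2*(-4/9)*sqrt(41/8) = (2/9)*sqrt(82).
Summing the contributions at λ = -3/8 gives (2/9)*sqrt(82).

Continued minus principal equals (2/9)*sqrt(82).


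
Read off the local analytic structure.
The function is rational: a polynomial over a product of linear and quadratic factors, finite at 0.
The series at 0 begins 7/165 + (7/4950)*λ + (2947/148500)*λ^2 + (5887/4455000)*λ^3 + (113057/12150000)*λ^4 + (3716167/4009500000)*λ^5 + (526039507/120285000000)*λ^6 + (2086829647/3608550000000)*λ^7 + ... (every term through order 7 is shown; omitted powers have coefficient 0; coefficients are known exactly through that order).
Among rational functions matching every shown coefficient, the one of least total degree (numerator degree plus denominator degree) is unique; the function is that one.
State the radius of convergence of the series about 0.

The radius of convergence is 10/7.

No rational of total degree below 2 reproduces all 8 coefficients; solving the [0/2] Pade equations on them gives f(λ) = -1/(11*(λ - 10/7)*(λ + 3/2)), whose expansion matches every shown term.
Denominator factor (λ - 10/7): pole of order 1 at 10/7, modulus 10/7.
Denominator factor (λ + 3/2): pole of order 1 at -3/2, modulus 3/2.
The radius of convergence is the smallest modulus among the singular points: 10/7.


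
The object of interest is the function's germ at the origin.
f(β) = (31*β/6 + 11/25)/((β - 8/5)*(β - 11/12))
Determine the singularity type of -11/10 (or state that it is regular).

The point is a regular point.

Denominator factors: β - 8/5 = -27/10 at β = -11/10; β - 11/12 = -121/60 at β = -11/10 — none vanishes.
So the germ continues analytically to -11/10.


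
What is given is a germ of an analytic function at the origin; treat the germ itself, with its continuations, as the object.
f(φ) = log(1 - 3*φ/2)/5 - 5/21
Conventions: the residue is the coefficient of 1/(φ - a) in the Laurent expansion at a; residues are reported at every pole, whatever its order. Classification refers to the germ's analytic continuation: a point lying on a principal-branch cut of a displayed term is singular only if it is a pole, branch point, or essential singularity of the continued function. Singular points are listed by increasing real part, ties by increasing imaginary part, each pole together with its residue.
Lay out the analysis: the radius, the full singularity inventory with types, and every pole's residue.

Radius of convergence at 0: 2/3.
At 2/3: a logarithmic branch point.

Branch term (1/5)*log(1 - φ/(2/3)): its argument vanishes at φ = 2/3, a logarithmic branch point, modulus 2/3.
The radius of convergence is the smallest modulus among the singular points: 2/3.


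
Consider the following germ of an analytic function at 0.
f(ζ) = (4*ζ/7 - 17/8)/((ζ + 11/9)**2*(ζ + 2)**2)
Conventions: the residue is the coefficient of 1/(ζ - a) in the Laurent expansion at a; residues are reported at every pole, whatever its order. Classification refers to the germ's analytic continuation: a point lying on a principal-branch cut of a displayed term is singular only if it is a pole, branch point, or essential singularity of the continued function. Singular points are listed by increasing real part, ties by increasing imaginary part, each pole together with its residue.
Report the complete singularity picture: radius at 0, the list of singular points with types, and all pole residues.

Radius of convergence at 0: 11/9.
At -2: a pole of order 2; residue -124335/9604.
At -11/9: a pole of order 2; residue 124335/9604.

Denominator factor (ζ + 11/9)^2: pole of order 2 at -11/9, modulus 11/9.
Denominator factor (ζ + 2)^2: pole of order 2 at -2, modulus 2.
The radius of convergence is the smallest modulus among the singular points: 11/9.
At the order-2 pole -2 set g(ζ) = (ζ - (-2))^2*f(ζ) = (4*ζ/7 - 17/8)/(ζ + 11/9)**2.
Order-2 pole: residue = g'(a); g'(-2) = -124335/9604, so the residue is -124335/9604.
At the order-2 pole -11/9 set g(ζ) = (ζ - (-11/9))^2*f(ζ) = (4*ζ/7 - 17/8)/(ζ + 2)**2.
Order-2 pole: residue = g'(a); g'(-11/9) = 124335/9604, so the residue is 124335/9604.
List the singular points by increasing real part (a conjugate pair: the negative imaginary part first).


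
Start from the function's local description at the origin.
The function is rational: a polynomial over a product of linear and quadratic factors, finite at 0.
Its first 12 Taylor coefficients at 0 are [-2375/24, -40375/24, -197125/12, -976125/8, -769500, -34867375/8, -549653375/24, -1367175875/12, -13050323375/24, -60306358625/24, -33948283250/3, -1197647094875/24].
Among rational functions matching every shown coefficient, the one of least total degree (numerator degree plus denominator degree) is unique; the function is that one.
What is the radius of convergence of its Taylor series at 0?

No rational of total degree below 10 reproduces all 12 coefficients; solving the [0/10] Pade equations on them gives f(z) = -19/(24*(z**2 - z + 1/5)**3*(z**2 - z + 1)**2), whose expansion matches every shown term.
Denominator factor (z**2 - z + 1)^2: discriminant -3, complex-conjugate roots (1/2) + ((1/2)*sqrt(3))*i and (1/2) - ((1/2)*sqrt(3))*i; poles of order 2, moduli 1 and 1.
Denominator factor (z**2 - z + 1/5)^3: discriminant 1/5, real irrational roots 1/2 + (1/10)*sqrt(5) and 1/2 - (1/10)*sqrt(5); poles of order 3, moduli 1/2 + (1/10)*sqrt(5) and 1/2 - (1/10)*sqrt(5).
The radius of convergence is the smallest modulus among the singular points: 1/2 - (1/10)*sqrt(5).

The radius of convergence is 1/2 - (1/10)*sqrt(5).


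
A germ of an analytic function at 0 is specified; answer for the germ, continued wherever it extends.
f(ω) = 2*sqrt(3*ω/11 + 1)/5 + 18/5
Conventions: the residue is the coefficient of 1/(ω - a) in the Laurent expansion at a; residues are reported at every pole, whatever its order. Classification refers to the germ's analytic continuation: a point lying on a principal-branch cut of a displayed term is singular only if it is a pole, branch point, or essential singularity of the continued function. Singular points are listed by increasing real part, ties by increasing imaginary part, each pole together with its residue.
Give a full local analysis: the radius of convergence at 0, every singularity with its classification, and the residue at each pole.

Radius of convergence at 0: 11/3.
At -11/3: an algebraic (square-root) branch point.

Branch term (2/5)*sqrt(1 - ω/(-11/3)): its argument vanishes at ω = -11/3, a square-root branch point, modulus 11/3.
The radius of convergence is the smallest modulus among the singular points: 11/3.


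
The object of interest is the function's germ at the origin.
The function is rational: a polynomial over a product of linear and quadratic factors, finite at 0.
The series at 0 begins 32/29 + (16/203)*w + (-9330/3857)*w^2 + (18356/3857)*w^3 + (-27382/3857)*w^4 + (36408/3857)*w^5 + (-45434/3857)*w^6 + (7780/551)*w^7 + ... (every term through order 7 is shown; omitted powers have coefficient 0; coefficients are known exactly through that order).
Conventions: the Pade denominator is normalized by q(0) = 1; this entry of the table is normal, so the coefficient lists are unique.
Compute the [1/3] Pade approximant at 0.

Taylor coefficients needed (read off): a_0 = 32/29, a_1 = 16/203, a_2 = -9330/3857, a_3 = 18356/3857, a_4 = -27382/3857.
Write the denominator as Q(w) = 1 + q1*w + q2*w^2 + q3*w^3. Requiring Q*f - P = O(w^5) with deg P <= 1 kills the coefficients of w^2..w^4 in Q*f:
  w^2: a_2 + q1*a_1 + q2*a_0 = 0, i.e. -9330/3857 + (16/203)*q1 + (32/29)*q2 = 0.
  w^3: a_3 + q1*a_2 + q2*a_1 + q3*a_0 = 0, i.e. 18356/3857 + (-9330/3857)*q1 + (16/203)*q2 + (32/29)*q3 = 0.
  w^4: a_4 + q1*a_3 + q2*a_2 + q3*a_1 = 0, i.e. -27382/3857 + (18356/3857)*q1 + (-9330/3857)*q2 + (16/203)*q3 = 0.
Solving this linear system: q1 = 12634367/5057040, q2 = 20367169/10114080, q3 = 1568272013/1537340160.
The numerator is Q*f truncated at degree 1: P0 = a_0 = 32/29; P1 = a_1 + q1*a_0 = 181938178/64161195.

The Pade approximant has numerator coefficients [32/29, 181938178/64161195]; denominator coefficients [1, 12634367/5057040, 20367169/10114080, 1568272013/1537340160].


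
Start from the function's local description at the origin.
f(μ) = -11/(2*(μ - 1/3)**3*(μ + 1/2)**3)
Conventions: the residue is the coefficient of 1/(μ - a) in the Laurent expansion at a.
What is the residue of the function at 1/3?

At the order-3 pole 1/3 set g(μ) = (μ - (1/3))^3*f(μ) = -11/(2*(μ + 1/2)**3).
Order-3 pole: residue = g''(a)/2; g''(1/3) = -513216/3125, so the residue is -256608/3125.

The residue is -256608/3125.


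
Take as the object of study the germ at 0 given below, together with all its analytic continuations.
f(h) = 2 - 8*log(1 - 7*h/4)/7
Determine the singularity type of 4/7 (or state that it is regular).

The term (-8/7)*log(1 - h/(4/7)) has argument 1 - 4/7/(4/7) = 0 at 4/7: a logarithmic (infinitely-sheeted) branch point; the remaining terms are analytic or single-valued there.

The point is a logarithmic branch point.


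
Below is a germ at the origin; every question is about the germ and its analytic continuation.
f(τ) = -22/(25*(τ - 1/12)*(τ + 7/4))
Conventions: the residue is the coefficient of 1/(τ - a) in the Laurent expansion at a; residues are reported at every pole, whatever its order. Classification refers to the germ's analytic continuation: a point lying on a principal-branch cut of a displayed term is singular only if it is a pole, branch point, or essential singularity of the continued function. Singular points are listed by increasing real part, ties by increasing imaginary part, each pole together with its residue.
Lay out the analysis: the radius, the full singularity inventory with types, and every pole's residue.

Denominator factor (τ - 1/12): pole of order 1 at 1/12, modulus 1/12.
Denominator factor (τ + 7/4): pole of order 1 at -7/4, modulus 7/4.
The radius of convergence is the smallest modulus among the singular points: 1/12.
At the order-1 pole -7/4 set g(τ) = (τ - (-7/4))*f(τ) = -22/(25*(τ - 1/12)).
Simple pole: residue = g(a) at a = -7/4, which is 12/25.
At the order-1 pole 1/12 set g(τ) = (τ - (1/12))*f(τ) = -22/(25*(τ + 7/4)).
Simple pole: residue = g(a) at a = 1/12, which is -12/25.
List the singular points by increasing real part (a conjugate pair: the negative imaginary part first).

Radius of convergence at 0: 1/12.
At -7/4: a pole of order 1; residue 12/25.
At 1/12: a pole of order 1; residue -12/25.


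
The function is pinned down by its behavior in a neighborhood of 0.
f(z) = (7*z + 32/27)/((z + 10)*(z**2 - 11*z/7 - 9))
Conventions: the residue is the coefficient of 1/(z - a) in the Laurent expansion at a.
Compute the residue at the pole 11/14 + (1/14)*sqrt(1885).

The residue is 6503/20169 + (6328/38018565)*sqrt(1885).

The factor z**2 - 11*z/7 - 9 splits as (z - a)(z - a') with a = 11/14 + (1/14)*sqrt(1885), a' = 11/14 - (1/14)*sqrt(1885). At the order-1 pole a set g(z) = (z - a)*f(z) = [(7*z + 32/27)/(z + 10)] / (z - a').
Simple pole: residue = g(a) at a = 11/14 + (1/14)*sqrt(1885), which is 6503/20169 + (6328/38018565)*sqrt(1885).


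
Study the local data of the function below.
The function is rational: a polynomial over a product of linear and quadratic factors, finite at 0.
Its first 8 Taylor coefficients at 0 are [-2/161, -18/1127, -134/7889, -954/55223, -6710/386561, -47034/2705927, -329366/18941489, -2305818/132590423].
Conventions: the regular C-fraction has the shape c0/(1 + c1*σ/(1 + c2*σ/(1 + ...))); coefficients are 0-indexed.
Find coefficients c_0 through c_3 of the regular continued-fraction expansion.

The regular C-fraction coefficients are [-2/161, -9/7, 2/9, -2/9].

Taylor coefficients (read off): a_0 = -2/161, a_1 = -18/1127, a_2 = -134/7889, a_3 = -954/55223.
c0 = a_0 = -2/161. Peel one level at a time: if S = 1 + c*σ/S' with S'(0) = 1, then c is the σ-coefficient of S and S' = c*σ/(S - 1).
S_1 = c0/f = 1 + (-9/7)*σ + (2/7)*σ^2 + ...; c1 = -9/7.
S_2 = c1*σ/(S_1 - 1) = 1 + (2/9)*σ + (4/81)*σ^2 + ...; c2 = 2/9.
S_3 = c2*σ/(S_2 - 1) = 1 + (-2/9)*σ + ...; c3 = -2/9.


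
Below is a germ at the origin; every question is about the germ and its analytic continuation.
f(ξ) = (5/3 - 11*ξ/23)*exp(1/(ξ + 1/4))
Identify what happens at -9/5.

There is no denominator, hence no pole anywhere.
The essential point of exp(1/(ξ - (-1/4))) is -1/4, not -9/5.
So the germ continues analytically to -9/5.

The point is a regular point.


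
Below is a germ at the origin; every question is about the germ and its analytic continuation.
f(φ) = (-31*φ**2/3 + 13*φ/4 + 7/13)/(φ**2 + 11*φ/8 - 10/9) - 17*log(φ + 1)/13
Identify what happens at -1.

The term (-17/13)*log(1 - φ/(-1)) has argument 1 - -1/(-1) = 0 at -1: a logarithmic (infinitely-sheeted) branch point; the remaining terms are analytic or single-valued there.

The point is a logarithmic branch point.


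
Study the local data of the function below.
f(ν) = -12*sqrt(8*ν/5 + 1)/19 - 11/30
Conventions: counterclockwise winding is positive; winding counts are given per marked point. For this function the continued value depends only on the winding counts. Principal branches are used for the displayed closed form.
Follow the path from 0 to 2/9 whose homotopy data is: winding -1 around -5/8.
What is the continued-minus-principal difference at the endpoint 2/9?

Continued minus principal equals (8/95)*sqrt(305).

The rational part is single-valued and drops out of the difference; each branch term changes only by its own monodromy.
(-12/19)*sqrt(1 - ν/(-5/8)): winding -1 is odd, the square root flips sign, contributing -2*(-12/19)*sqrt(1 - (2/9)/(-5/8)) = -2*(-12/19)*sqrt(61/45) = (8/95)*sqrt(305).
Summing the contributions at ν = 2/9 gives (8/95)*sqrt(305).


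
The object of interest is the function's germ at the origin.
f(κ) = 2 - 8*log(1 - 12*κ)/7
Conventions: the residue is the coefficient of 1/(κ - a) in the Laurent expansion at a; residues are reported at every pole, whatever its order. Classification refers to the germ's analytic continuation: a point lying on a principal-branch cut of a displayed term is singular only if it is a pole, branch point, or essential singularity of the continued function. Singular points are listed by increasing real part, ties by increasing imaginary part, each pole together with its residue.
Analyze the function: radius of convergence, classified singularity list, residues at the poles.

Radius of convergence at 0: 1/12.
At 1/12: a logarithmic branch point.

Branch term (-8/7)*log(1 - κ/(1/12)): its argument vanishes at κ = 1/12, a logarithmic branch point, modulus 1/12.
The radius of convergence is the smallest modulus among the singular points: 1/12.


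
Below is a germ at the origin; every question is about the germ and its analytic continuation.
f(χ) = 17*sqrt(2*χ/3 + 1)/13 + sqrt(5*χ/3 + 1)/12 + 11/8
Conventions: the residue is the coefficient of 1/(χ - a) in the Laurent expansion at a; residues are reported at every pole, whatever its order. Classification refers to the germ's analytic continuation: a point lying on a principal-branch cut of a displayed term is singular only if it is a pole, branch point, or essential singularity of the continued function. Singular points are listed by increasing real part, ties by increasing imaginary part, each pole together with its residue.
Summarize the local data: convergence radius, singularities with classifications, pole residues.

Radius of convergence at 0: 3/5.
At -3/2: an algebraic (square-root) branch point.
At -3/5: an algebraic (square-root) branch point.

Branch term (1/12)*sqrt(1 - χ/(-3/5)): its argument vanishes at χ = -3/5, a square-root branch point, modulus 3/5.
Branch term (17/13)*sqrt(1 - χ/(-3/2)): its argument vanishes at χ = -3/2, a square-root branch point, modulus 3/2.
The radius of convergence is the smallest modulus among the singular points: 3/5.
List the singular points by increasing real part (a conjugate pair: the negative imaginary part first).


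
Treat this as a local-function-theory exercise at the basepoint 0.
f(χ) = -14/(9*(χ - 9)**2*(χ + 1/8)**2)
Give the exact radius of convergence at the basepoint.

Denominator factor (χ - 9)^2: pole of order 2 at 9, modulus 9.
Denominator factor (χ + 1/8)^2: pole of order 2 at -1/8, modulus 1/8.
The radius of convergence is the smallest modulus among the singular points: 1/8.

The radius of convergence is 1/8.


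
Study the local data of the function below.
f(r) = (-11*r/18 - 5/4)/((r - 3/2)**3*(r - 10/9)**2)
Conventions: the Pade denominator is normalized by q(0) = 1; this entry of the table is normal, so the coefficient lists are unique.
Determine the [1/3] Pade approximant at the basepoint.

The Pade approximant has numerator coefficients [3/10, 183623/891120]; denominator coefficients [1, -534973/148520, 2180681/445560, -44337583/16040160].

Taylor coefficients needed (expand at 0): a_0 = 3/10, a_1 = 193/150, a_2 = 9499/3000, a_3 = 14843/2500, a_4 = 76510063/8100000.
Write the denominator as Q(r) = 1 + q1*r + q2*r^2 + q3*r^3. Requiring Q*f - P = O(r^5) with deg P <= 1 kills the coefficients of r^2..r^4 in Q*f:
  r^2: a_2 + q1*a_1 + q2*a_0 = 0, i.e. 9499/3000 + (193/150)*q1 + (3/10)*q2 = 0.
  r^3: a_3 + q1*a_2 + q2*a_1 + q3*a_0 = 0, i.e. 14843/2500 + (9499/3000)*q1 + (193/150)*q2 + (3/10)*q3 = 0.
  r^4: a_4 + q1*a_3 + q2*a_2 + q3*a_1 = 0, i.e. 76510063/8100000 + (14843/2500)*q1 + (9499/3000)*q2 + (193/150)*q3 = 0.
Solving this linear system: q1 = -534973/148520, q2 = 2180681/445560, q3 = -44337583/16040160.
The numerator is Q*f truncated at degree 1: P0 = a_0 = 3/10; P1 = a_1 + q1*a_0 = 183623/891120.


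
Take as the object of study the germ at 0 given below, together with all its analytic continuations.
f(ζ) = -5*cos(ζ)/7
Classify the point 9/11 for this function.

The point is a regular point.

There is no denominator, hence no pole anywhere.
The factor cos(ζ) is entire.
So the germ continues analytically to 9/11.


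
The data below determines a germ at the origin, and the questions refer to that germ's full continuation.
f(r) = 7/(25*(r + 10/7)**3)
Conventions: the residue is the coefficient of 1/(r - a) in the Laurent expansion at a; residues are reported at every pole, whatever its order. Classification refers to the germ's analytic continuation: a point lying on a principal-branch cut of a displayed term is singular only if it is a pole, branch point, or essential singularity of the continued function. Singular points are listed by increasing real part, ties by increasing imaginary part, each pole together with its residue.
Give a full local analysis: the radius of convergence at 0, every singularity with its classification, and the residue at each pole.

Denominator factor (r + 10/7)^3: pole of order 3 at -10/7, modulus 10/7.
The radius of convergence is the smallest modulus among the singular points: 10/7.
At the order-3 pole -10/7 set g(r) = (r - (-10/7))^3*f(r) = 7/25.
Order-3 pole: residue = g''(a)/2; g''(-10/7) = 0, so the residue is 0.

Radius of convergence at 0: 10/7.
At -10/7: a pole of order 3; residue 0.


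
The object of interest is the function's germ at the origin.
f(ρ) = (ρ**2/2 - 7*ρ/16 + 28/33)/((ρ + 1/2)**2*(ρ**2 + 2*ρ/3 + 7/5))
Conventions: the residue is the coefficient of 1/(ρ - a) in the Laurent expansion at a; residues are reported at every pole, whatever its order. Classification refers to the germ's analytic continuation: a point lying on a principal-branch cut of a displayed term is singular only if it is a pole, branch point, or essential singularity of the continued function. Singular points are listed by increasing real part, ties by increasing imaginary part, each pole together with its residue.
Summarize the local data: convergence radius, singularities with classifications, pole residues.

Radius of convergence at 0: 1/2.
At -1/2: a pole of order 2; residue -132575/274604.
At (-1/3) - ((1/15)*sqrt(290))*i: a pole of order 1; residue (132575/549208) - ((400339/31854064)*sqrt(290))*i.
At (-1/3) + ((1/15)*sqrt(290))*i: a pole of order 1; residue (132575/549208) + ((400339/31854064)*sqrt(290))*i.

Denominator factor (ρ**2 + 2*ρ/3 + 7/5): discriminant -232/45, complex-conjugate roots (-1/3) + ((1/15)*sqrt(290))*i and (-1/3) - ((1/15)*sqrt(290))*i; poles of order 1, moduli (1/5)*sqrt(35) and (1/5)*sqrt(35).
Denominator factor (ρ + 1/2)^2: pole of order 2 at -1/2, modulus 1/2.
The radius of convergence is the smallest modulus among the singular points: 1/2.
At the order-2 pole -1/2 set g(ρ) = (ρ - (-1/2))^2*f(ρ) = (ρ**2/2 - 7*ρ/16 + 28/33)/(ρ**2 + 2*ρ/3 + 7/5).
Order-2 pole: residue = g'(a); g'(-1/2) = -132575/274604, so the residue is -132575/274604.
The factor ρ**2 + 2*ρ/3 + 7/5 splits as (ρ - a)(ρ - a') with a = (-1/3) - ((1/15)*sqrt(290))*i, a' = (-1/3) + ((1/15)*sqrt(290))*i. At the order-1 pole a set g(ρ) = (ρ - a)*f(ρ) = [(ρ**2/2 - 7*ρ/16 + 28/33)/(ρ + 1/2)**2] / (ρ - a').
Simple pole: residue = g(a) at a = (-1/3) - ((1/15)*sqrt(290))*i, which is (132575/549208) - ((400339/31854064)*sqrt(290))*i.
The factor ρ**2 + 2*ρ/3 + 7/5 splits as (ρ - a)(ρ - a') with a = (-1/3) + ((1/15)*sqrt(290))*i, a' = (-1/3) - ((1/15)*sqrt(290))*i. At the order-1 pole a set g(ρ) = (ρ - a)*f(ρ) = [(ρ**2/2 - 7*ρ/16 + 28/33)/(ρ + 1/2)**2] / (ρ - a').
Simple pole: residue = g(a) at a = (-1/3) + ((1/15)*sqrt(290))*i, which is (132575/549208) + ((400339/31854064)*sqrt(290))*i.
List the singular points by increasing real part (a conjugate pair: the negative imaginary part first).


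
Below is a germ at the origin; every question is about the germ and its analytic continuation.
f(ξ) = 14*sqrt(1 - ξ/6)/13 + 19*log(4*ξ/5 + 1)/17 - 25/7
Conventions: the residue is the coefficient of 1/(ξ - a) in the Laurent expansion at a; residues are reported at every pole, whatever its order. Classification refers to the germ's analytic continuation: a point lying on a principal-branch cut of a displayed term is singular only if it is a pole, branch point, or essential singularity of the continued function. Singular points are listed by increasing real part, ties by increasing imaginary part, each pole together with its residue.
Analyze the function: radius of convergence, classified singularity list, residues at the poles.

Branch term (14/13)*sqrt(1 - ξ/(6)): its argument vanishes at ξ = 6, a square-root branch point, modulus 6.
Branch term (19/17)*log(1 - ξ/(-5/4)): its argument vanishes at ξ = -5/4, a logarithmic branch point, modulus 5/4.
The radius of convergence is the smallest modulus among the singular points: 5/4.
List the singular points by increasing real part (a conjugate pair: the negative imaginary part first).

Radius of convergence at 0: 5/4.
At -5/4: a logarithmic branch point.
At 6: an algebraic (square-root) branch point.


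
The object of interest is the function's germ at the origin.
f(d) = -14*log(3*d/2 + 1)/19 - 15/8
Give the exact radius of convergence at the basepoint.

Branch term (-14/19)*log(1 - d/(-2/3)): its argument vanishes at d = -2/3, a logarithmic branch point, modulus 2/3.
The radius of convergence is the smallest modulus among the singular points: 2/3.

The radius of convergence is 2/3.


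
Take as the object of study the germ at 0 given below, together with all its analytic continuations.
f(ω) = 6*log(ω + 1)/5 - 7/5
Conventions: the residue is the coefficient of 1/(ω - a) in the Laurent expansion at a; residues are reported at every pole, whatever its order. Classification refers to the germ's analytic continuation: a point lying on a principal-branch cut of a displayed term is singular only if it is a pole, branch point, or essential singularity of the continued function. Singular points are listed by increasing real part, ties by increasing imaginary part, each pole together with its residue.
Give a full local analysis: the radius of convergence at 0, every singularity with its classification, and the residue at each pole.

Branch term (6/5)*log(1 - ω/(-1)): its argument vanishes at ω = -1, a logarithmic branch point, modulus 1.
The radius of convergence is the smallest modulus among the singular points: 1.

Radius of convergence at 0: 1.
At -1: a logarithmic branch point.
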